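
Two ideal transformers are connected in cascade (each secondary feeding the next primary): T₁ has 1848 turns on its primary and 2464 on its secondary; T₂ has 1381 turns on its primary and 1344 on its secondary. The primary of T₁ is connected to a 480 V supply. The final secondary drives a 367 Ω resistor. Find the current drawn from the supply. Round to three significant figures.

I_supply ≈ 2.20 A

After T₁: V = 480.00 × 2464/1848 = 640.00 V.
After T₂: V = 640.00 × 1344/1381 = 622.85 V.
I_load = 622.85/367 = 1.6971 A, so P_out = 622.85 × 1.6971 = 1057.1 W.
All ideal ⇒ P_in = P_out, so I_supply = 1057.1/480 = 2.20 A.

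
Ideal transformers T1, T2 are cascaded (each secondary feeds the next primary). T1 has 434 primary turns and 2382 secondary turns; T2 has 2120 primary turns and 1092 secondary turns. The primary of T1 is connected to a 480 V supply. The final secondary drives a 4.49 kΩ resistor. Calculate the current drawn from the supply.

Secondary of T1: V = 480.00 × 2382/434 = 2634.5 V.
Secondary of T2: V = 2634.5 × 1092/2120 = 1357.0 V.
I_load = 1357.0/4490 = 0.30223 A, so P_out = 1357.0 × 0.30223 = 410.12 W.
All ideal ⇒ P_in = P_out, so I_supply = 410.12/480 = 0.854 A.

I_supply ≈ 0.854 A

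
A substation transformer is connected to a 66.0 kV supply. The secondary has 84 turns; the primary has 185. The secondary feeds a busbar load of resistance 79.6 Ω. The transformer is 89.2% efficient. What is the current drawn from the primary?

I_p ≈ 192 A

V_s = 66000 × 84/185 = 29968 V.
I_s = V_s/R = 29968/79.6 = 376.48 A.
P_out = V_s I_s = 29968 × 376.48 = 1.1282×10^7 W.
P_in = P_out/η = 1.1282×10^7/0.892 = 1.2648×10^7 W.
I_p = P_in/V_p = 1.2648×10^7/66000 = 192 A.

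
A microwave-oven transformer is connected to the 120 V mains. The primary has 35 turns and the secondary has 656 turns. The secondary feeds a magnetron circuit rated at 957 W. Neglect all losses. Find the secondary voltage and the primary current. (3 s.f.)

V_s = V_p × N_s/N_p = 120 × 656/35 = 2249.1 V.
I_s = P/V_s = 957/2249.1 = 0.42550 A.
I_p = I_s × N_s/N_p = 0.42550 × 656/35 = 7.97 A.

V_s ≈ 2250 V, I_p ≈ 7.97 A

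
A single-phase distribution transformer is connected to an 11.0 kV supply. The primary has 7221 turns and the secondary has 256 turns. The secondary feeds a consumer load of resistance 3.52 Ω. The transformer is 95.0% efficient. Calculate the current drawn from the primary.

V_s = 11000 × 256/7221 = 389.97 V.
I_s = V_s/R = 389.97/3.52 = 110.79 A.
P_out = V_s I_s = 389.97 × 110.79 = 43204 W.
P_in = P_out/η = 43204/0.950 = 45478 W.
I_p = P_in/V_p = 45478/11000 = 4.13 A.

I_p ≈ 4.13 A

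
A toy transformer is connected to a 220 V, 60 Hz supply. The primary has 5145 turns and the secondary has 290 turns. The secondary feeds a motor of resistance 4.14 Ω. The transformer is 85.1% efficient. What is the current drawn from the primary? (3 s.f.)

V_s = 220 × 290/5145 = 12.400 V.
I_s = V_s/R = 12.400/4.14 = 2.9953 A.
P_out = V_s I_s = 12.400 × 2.9953 = 37.142 W.
P_in = P_out/η = 37.142/0.851 = 43.646 W.
I_p = P_in/V_p = 43.646/220 = 0.198 A.

I_p ≈ 0.198 A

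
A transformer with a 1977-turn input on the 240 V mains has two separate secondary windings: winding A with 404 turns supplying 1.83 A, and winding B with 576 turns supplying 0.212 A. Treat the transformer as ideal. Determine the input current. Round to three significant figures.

I_in ≈ 0.436 A

V_A = 240 × 404/1977 = 49.044 V; V_B = 240 × 576/1977 = 69.924 V.
P_out = V_A I_A + V_B I_B = 49.044×1.83 + 69.924×0.212 = 89.751 + 14.824 = 104.57 W.
Ideal ⇒ P_in = P_out, so I_in = P_out/V_in = 104.57/240 = 0.436 A.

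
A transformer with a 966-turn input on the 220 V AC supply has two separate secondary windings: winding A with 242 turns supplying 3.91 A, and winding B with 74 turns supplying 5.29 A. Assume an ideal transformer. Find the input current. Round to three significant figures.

I_in ≈ 1.38 A

V_A = 220 × 242/966 = 55.114 V; V_B = 220 × 74/966 = 16.853 V.
P_out = V_A I_A + V_B I_B = 55.114×3.91 + 16.853×5.29 = 215.50 + 89.152 = 304.65 W.
Ideal ⇒ P_in = P_out, so I_in = P_out/V_in = 304.65/220 = 1.38 A.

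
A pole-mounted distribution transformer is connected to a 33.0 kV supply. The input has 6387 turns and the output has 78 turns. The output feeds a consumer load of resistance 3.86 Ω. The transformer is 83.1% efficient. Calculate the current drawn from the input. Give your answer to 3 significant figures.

V_out = 33000 × 78/6387 = 403.01 V.
I_out = V_out/R = 403.01/3.86 = 104.41 A.
P_out = V_out I_out = 403.01 × 104.41 = 42076 W.
P_in = P_out/η = 42076/0.831 = 50633 W.
I_in = P_in/V_in = 50633/33000 = 1.53 A.

I_in ≈ 1.53 A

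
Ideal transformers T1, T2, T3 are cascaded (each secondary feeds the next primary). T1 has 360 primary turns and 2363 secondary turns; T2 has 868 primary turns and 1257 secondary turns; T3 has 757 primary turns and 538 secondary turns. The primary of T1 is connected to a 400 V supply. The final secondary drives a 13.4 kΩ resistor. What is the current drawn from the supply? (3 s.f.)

I_supply ≈ 1.36 A

After T1: V = 400.00 × 2363/360 = 2625.6 V.
After T2: V = 2625.6 × 1257/868 = 3802.2 V.
After T3: V = 3802.2 × 538/757 = 2702.2 V.
I_load = 2702.2/13400 = 0.20166 A, so P_out = 2702.2 × 0.20166 = 544.93 W.
All ideal ⇒ P_in = P_out, so I_supply = 544.93/400 = 1.36 A.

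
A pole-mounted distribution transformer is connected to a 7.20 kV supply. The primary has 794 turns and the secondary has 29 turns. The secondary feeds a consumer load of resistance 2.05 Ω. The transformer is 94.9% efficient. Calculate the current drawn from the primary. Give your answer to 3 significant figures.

I_p ≈ 4.94 A

V_s = 7200 × 29/794 = 262.97 V.
I_s = V_s/R = 262.97/2.05 = 128.28 A.
P_out = V_s I_s = 262.97 × 128.28 = 33734 W.
P_in = P_out/η = 33734/0.949 = 35547 W.
I_p = P_in/V_p = 35547/7200 = 4.94 A.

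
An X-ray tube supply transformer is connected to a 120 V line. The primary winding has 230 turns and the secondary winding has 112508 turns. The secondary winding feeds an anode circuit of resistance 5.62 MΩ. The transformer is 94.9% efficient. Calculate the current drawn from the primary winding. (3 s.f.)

V_s = 120 × 112508/230 = 58700 V.
I_s = V_s/R = 58700/(5.62×10^6) = 0.010445 A.
P_out = V_s I_s = 58700 × 0.010445 = 613.11 W.
P_in = P_out/η = 613.11/0.949 = 646.06 W.
I_p = P_in/V_p = 646.06/120 = 5.38 A.

I_p ≈ 5.38 A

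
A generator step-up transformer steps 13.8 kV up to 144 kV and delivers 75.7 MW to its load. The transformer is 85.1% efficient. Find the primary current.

I_p ≈ 6450 A

P_in = P_out/η = 7.57×10^7/0.851 = 8.8954×10^7 W.
I_p = P_in/V_p = 8.8954×10^7/13800 = 6450 A.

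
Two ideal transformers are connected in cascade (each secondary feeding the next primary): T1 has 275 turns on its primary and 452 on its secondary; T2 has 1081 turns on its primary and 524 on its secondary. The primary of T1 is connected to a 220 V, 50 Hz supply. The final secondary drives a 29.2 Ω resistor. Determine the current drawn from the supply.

I_supply ≈ 4.78 A

Secondary of T1: V = 220.00 × 452/275 = 361.60 V.
Secondary of T2: V = 361.60 × 524/1081 = 175.28 V.
I_load = 175.28/29.2 = 6.0028 A, so P_out = 175.28 × 6.0028 = 1052.2 W.
All ideal ⇒ P_in = P_out, so I_supply = 1052.2/220 = 4.78 A.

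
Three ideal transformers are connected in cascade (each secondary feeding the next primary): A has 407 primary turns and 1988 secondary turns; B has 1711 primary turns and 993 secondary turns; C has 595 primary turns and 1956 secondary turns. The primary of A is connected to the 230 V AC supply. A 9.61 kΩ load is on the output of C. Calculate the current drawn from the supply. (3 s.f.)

I_supply ≈ 2.08 A

After A: V = 230.00 × 1988/407 = 1123.4 V.
After B: V = 1123.4 × 993/1711 = 652.00 V.
After C: V = 652.00 × 1956/595 = 2143.4 V.
I_load = 2143.4/9610 = 0.22304 A, so P_out = 2143.4 × 0.22304 = 478.06 W.
All ideal ⇒ P_in = P_out, so I_supply = 478.06/230 = 2.08 A.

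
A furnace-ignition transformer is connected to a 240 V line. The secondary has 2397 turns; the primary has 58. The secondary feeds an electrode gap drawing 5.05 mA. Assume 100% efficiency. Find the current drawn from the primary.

For an ideal transformer I_p N_p = I_s N_s, so I_p = 0.00505 × 2397/58 = 0.209 A.

I_p ≈ 0.209 A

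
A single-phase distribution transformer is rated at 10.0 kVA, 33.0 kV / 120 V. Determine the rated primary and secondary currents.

I_p = S/V_p = 10000/33000 = 0.303 A.
I_s = S/V_s = 10000/120 = 83.3 A.

I_p ≈ 0.303 A, I_s ≈ 83.3 A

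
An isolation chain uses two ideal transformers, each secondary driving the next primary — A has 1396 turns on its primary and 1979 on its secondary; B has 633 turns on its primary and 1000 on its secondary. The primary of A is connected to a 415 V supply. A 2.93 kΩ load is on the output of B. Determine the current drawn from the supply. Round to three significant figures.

I_supply ≈ 0.710 A

After A: V = 415.00 × 1979/1396 = 588.31 V.
After B: V = 588.31 × 1000/633 = 929.40 V.
I_load = 929.40/2930 = 0.31720 A, so P_out = 929.40 × 0.31720 = 294.81 W.
All ideal ⇒ P_in = P_out, so I_supply = 294.81/415 = 0.710 A.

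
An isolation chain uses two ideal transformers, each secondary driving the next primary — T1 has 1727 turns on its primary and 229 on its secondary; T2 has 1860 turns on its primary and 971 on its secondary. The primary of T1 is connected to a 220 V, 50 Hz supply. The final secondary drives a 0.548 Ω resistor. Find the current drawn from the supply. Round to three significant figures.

I_supply ≈ 1.92 A

After T1: V = 220.00 × 229/1727 = 29.172 V.
After T2: V = 29.172 × 971/1860 = 15.229 V.
I_load = 15.229/0.548 = 27.790 A, so P_out = 15.229 × 27.790 = 423.22 W.
All ideal ⇒ P_in = P_out, so I_supply = 423.22/220 = 1.92 A.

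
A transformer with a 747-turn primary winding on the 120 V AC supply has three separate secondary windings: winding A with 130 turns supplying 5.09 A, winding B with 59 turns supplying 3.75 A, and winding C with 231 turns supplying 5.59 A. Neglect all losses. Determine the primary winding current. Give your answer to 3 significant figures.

I_p ≈ 2.91 A

V_A = 120 × 130/747 = 20.884 V; V_B = 120 × 59/747 = 9.4779 V; V_C = 120 × 231/747 = 37.108 V.
P_out = V_A I_A + V_B I_B + V_C I_C = 20.884×5.09 + 9.4779×3.75 + 37.108×5.59 = 106.30 + 35.542 + 207.44 = 349.28 W.
Ideal ⇒ P_in = P_out, so I_p = P_out/V_p = 349.28/120 = 2.91 A.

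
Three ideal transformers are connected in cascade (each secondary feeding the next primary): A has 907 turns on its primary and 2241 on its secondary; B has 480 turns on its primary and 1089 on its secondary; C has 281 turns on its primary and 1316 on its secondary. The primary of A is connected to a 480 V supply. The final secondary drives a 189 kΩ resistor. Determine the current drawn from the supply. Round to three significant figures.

I_supply ≈ 1.75 A

After A: V = 480.00 × 2241/907 = 1186.0 V.
After B: V = 1186.0 × 1089/480 = 2690.7 V.
After C: V = 2690.7 × 1316/281 = 12601 V.
I_load = 12601/189000 = 0.066673 A, so P_out = 12601 × 0.066673 = 840.16 W.
All ideal ⇒ P_in = P_out, so I_supply = 840.16/480 = 1.75 A.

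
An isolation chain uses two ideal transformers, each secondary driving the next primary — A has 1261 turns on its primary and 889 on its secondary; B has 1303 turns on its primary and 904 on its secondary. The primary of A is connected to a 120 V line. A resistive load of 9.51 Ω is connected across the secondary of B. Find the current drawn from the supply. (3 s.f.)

I_supply ≈ 3.02 A

After A: V = 120.00 × 889/1261 = 84.600 V.
After B: V = 84.600 × 904/1303 = 58.694 V.
I_load = 58.694/9.51 = 6.1718 A, so P_out = 58.694 × 6.1718 = 362.25 W.
All ideal ⇒ P_in = P_out, so I_supply = 362.25/120 = 3.02 A.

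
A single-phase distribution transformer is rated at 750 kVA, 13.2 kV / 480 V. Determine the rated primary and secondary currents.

I_p = S/V_p = 750000/13200 = 56.8 A.
I_s = S/V_s = 750000/480 = 1560 A.

I_p ≈ 56.8 A, I_s ≈ 1560 A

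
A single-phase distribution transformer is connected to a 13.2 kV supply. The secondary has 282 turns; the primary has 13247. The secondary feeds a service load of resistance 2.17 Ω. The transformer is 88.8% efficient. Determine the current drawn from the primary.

V_s = 13200 × 282/13247 = 281.00 V.
I_s = V_s/R = 281.00/2.17 = 129.49 A.
P_out = V_s I_s = 281.00 × 129.49 = 36387 W.
P_in = P_out/η = 36387/0.888 = 40977 W.
I_p = P_in/V_p = 40977/13200 = 3.10 A.

I_p ≈ 3.10 A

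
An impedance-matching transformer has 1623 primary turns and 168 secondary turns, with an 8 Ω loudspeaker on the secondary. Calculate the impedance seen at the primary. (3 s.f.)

Z_p = (N_p/N_s)² × Z_s = (1623/168)² × 8 = 747 Ω.

Z_p ≈ 747 Ω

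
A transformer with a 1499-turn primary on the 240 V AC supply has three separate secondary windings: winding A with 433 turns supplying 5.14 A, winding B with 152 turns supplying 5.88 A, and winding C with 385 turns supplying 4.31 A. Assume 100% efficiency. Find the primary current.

V_A = 240 × 433/1499 = 69.326 V; V_B = 240 × 152/1499 = 24.336 V; V_C = 240 × 385/1499 = 61.641 V.
P_out = V_A I_A + V_B I_B + V_C I_C = 69.326×5.14 + 24.336×5.88 + 61.641×4.31 = 356.34 + 143.10 + 265.67 = 765.11 W.
Ideal ⇒ P_in = P_out, so I_p = P_out/V_p = 765.11/240 = 3.19 A.

I_p ≈ 3.19 A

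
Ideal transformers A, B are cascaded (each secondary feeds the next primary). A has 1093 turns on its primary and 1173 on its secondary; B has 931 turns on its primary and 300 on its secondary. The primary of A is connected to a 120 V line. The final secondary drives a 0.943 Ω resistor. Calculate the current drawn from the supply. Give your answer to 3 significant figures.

I_supply ≈ 15.2 A

Secondary of A: V = 120.00 × 1173/1093 = 128.78 V.
Secondary of B: V = 128.78 × 300/931 = 41.498 V.
I_load = 41.498/0.943 = 44.007 A, so P_out = 41.498 × 44.007 = 1826.2 W.
All ideal ⇒ P_in = P_out, so I_supply = 1826.2/120 = 15.2 A.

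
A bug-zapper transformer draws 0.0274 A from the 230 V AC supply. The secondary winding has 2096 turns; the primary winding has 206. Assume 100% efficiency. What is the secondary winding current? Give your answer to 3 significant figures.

I_s/I_p = N_p/N_s, so I_s = 0.0274 × 206/2096 = 0.00269 A.

I_s ≈ 0.00269 A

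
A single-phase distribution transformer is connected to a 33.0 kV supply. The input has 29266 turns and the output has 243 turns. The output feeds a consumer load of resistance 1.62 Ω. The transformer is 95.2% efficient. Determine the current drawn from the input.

V_out = 33000 × 243/29266 = 274.00 V.
I_out = V_out/R = 274.00/1.62 = 169.14 A.
P_out = V_out I_out = 274.00 × 169.14 = 46345 W.
P_in = P_out/η = 46345/0.952 = 48681 W.
I_in = P_in/V_in = 48681/33000 = 1.48 A.

I_in ≈ 1.48 A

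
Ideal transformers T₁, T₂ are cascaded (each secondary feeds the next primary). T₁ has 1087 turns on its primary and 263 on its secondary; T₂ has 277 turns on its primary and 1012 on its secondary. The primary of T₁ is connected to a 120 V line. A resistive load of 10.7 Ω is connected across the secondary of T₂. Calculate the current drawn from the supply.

Secondary of T₁: V = 120.00 × 263/1087 = 29.034 V.
Secondary of T₂: V = 29.034 × 1012/277 = 106.07 V.
I_load = 106.07/10.7 = 9.9134 A, so P_out = 106.07 × 9.9134 = 1051.6 W.
All ideal ⇒ P_in = P_out, so I_supply = 1051.6/120 = 8.76 A.

I_supply ≈ 8.76 A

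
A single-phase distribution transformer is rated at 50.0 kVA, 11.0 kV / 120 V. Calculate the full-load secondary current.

I_s ≈ 417 A

I_s = S/V_s = 50000/120 = 417 A.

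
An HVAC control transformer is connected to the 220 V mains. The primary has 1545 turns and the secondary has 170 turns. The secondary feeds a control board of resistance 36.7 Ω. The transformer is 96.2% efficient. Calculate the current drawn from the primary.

I_p ≈ 0.0754 A

V_s = 220 × 170/1545 = 24.207 V.
I_s = V_s/R = 24.207/36.7 = 0.65959 A.
P_out = V_s I_s = 24.207 × 0.65959 = 15.967 W.
P_in = P_out/η = 15.967/0.962 = 16.598 W.
I_p = P_in/V_p = 16.598/220 = 0.0754 A.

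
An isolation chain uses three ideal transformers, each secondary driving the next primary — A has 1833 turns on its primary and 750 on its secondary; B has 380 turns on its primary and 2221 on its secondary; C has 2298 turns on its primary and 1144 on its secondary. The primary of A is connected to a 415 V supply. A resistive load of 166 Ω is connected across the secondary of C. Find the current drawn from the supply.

After A: V = 415.00 × 750/1833 = 169.80 V.
After B: V = 169.80 × 2221/380 = 992.46 V.
After C: V = 992.46 × 1144/2298 = 494.07 V.
I_load = 494.07/166 = 2.9763 A, so P_out = 494.07 × 2.9763 = 1470.5 W.
All ideal ⇒ P_in = P_out, so I_supply = 1470.5/415 = 3.54 A.

I_supply ≈ 3.54 A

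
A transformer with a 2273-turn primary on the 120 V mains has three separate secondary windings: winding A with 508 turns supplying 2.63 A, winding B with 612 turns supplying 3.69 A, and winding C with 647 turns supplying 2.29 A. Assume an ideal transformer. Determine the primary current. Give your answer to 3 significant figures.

I_p ≈ 2.23 A

V_A = 120 × 508/2273 = 26.819 V; V_B = 120 × 612/2273 = 32.310 V; V_C = 120 × 647/2273 = 34.158 V.
P_out = V_A I_A + V_B I_B + V_C I_C = 26.819×2.63 + 32.310×3.69 + 34.158×2.29 = 70.534 + 119.22 + 78.221 = 267.98 W.
Ideal ⇒ P_in = P_out, so I_p = P_out/V_p = 267.98/120 = 2.23 A.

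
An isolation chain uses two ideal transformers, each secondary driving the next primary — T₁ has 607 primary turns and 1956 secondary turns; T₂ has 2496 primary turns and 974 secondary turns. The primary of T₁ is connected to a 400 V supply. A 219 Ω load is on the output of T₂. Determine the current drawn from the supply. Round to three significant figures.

Secondary of T₁: V = 400.00 × 1956/607 = 1289.0 V.
Secondary of T₂: V = 1289.0 × 974/2496 = 502.98 V.
I_load = 502.98/219 = 2.2967 A, so P_out = 502.98 × 2.2967 = 1155.2 W.
All ideal ⇒ P_in = P_out, so I_supply = 1155.2/400 = 2.89 A.

I_supply ≈ 2.89 A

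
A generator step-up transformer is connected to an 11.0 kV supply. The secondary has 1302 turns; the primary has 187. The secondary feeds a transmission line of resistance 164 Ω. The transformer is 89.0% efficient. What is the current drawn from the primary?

I_p ≈ 3650 A

V_s = 11000 × 1302/187 = 76588 V.
I_s = V_s/R = 76588/164 = 467.00 A.
P_out = V_s I_s = 76588 × 467.00 = 3.5767×10^7 W.
P_in = P_out/η = 3.5767×10^7/0.890 = 4.0187×10^7 W.
I_p = P_in/V_p = 4.0187×10^7/11000 = 3650 A.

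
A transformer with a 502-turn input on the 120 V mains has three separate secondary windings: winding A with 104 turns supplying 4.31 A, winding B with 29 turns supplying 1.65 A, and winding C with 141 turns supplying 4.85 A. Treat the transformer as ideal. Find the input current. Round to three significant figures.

I_in ≈ 2.35 A

V_A = 120 × 104/502 = 24.861 V; V_B = 120 × 29/502 = 6.9323 V; V_C = 120 × 141/502 = 33.705 V.
P_out = V_A I_A + V_B I_B + V_C I_C = 24.861×4.31 + 6.9323×1.65 + 33.705×4.85 = 107.15 + 11.438 + 163.47 = 282.06 W.
Ideal ⇒ P_in = P_out, so I_in = P_out/V_in = 282.06/120 = 2.35 A.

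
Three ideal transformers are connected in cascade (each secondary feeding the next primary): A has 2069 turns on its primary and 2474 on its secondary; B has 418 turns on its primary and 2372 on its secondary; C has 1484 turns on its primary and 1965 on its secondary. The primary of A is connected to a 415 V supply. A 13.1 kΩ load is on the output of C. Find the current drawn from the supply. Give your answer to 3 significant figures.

Secondary of A: V = 415.00 × 2474/2069 = 496.23 V.
Secondary of B: V = 496.23 × 2372/418 = 2816.0 V.
Secondary of C: V = 2816.0 × 1965/1484 = 3728.7 V.
I_load = 3728.7/13100 = 0.28463 A, so P_out = 3728.7 × 0.28463 = 1061.3 W.
All ideal ⇒ P_in = P_out, so I_supply = 1061.3/415 = 2.56 A.

I_supply ≈ 2.56 A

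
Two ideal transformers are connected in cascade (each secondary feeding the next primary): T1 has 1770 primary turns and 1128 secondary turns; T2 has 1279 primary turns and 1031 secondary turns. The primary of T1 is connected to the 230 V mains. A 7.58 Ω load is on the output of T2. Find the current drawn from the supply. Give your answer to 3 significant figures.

I_supply ≈ 8.01 A

After T1: V = 230.00 × 1128/1770 = 146.58 V.
After T2: V = 146.58 × 1031/1279 = 118.15 V.
I_load = 118.15/7.58 = 15.588 A, so P_out = 118.15 × 15.588 = 1841.8 W.
All ideal ⇒ P_in = P_out, so I_supply = 1841.8/230 = 8.01 A.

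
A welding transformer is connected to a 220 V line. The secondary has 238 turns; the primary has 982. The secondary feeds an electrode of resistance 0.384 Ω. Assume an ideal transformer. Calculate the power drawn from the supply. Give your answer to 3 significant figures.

P ≈ 7400 W

V_s = V_p × N_s/N_p = 220 × 238/982 = 53.320 V.
I_s = V_s/R = 53.320/0.384 = 138.85 A.
I_p = I_s × N_s/N_p = 138.85 × 238/982 = 33.653 A.
P = V_p I_p = 220 × 33.653 = 7400 W.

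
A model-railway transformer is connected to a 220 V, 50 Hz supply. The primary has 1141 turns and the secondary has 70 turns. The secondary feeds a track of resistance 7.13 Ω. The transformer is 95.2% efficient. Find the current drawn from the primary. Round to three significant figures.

V_s = 220 × 70/1141 = 13.497 V.
I_s = V_s/R = 13.497/7.13 = 1.8930 A.
P_out = V_s I_s = 13.497 × 1.8930 = 25.549 W.
P_in = P_out/η = 25.549/0.952 = 26.838 W.
I_p = P_in/V_p = 26.838/220 = 0.122 A.

I_p ≈ 0.122 A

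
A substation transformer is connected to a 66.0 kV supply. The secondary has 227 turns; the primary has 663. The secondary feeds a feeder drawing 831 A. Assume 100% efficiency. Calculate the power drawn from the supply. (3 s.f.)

I_p = I_s × N_s/N_p = 831 × 227/663 = 284.52 A.
P = V_p I_p = 66000 × 284.52 = 1.88×10^7 W.

P ≈ 1.88×10^7 W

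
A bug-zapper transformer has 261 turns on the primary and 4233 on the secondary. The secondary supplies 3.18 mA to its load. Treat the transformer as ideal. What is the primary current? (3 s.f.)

For an ideal transformer I_p/I_s = N_s/N_p, so I_p = 0.00318 × 4233/261 = 0.0516 A.

I_p ≈ 0.0516 A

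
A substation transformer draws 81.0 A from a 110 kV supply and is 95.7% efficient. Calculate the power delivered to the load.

P_in = V_p I_p = 110000 × 81.0 = 8.9100×10^6 W.
P_out = η P_in = 0.957 × 8.9100×10^6 = 8.53×10^6 W.

P_out ≈ 8.53×10^6 W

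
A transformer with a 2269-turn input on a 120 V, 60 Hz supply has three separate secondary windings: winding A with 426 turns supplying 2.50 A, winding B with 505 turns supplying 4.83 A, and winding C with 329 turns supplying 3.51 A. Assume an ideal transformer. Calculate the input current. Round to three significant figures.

I_in ≈ 2.05 A

V_A = 120 × 426/2269 = 22.530 V; V_B = 120 × 505/2269 = 26.708 V; V_C = 120 × 329/2269 = 17.400 V.
P_out = V_A I_A + V_B I_B + V_C I_C = 22.530×2.50 + 26.708×4.83 + 17.400×3.51 = 56.324 + 129.00 + 61.073 = 246.40 W.
Ideal ⇒ P_in = P_out, so I_in = P_out/V_in = 246.40/120 = 2.05 A.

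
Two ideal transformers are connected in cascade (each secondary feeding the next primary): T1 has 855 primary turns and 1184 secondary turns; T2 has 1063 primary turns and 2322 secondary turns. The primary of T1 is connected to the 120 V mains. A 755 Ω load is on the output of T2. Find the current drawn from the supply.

Secondary of T1: V = 120.00 × 1184/855 = 166.18 V.
Secondary of T2: V = 166.18 × 2322/1063 = 362.99 V.
I_load = 362.99/755 = 0.48078 A, so P_out = 362.99 × 0.48078 = 174.52 W.
All ideal ⇒ P_in = P_out, so I_supply = 174.52/120 = 1.45 A.

I_supply ≈ 1.45 A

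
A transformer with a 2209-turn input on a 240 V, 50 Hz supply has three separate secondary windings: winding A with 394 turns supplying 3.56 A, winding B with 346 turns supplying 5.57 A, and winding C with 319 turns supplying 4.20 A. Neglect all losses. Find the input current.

V_A = 240 × 394/2209 = 42.807 V; V_B = 240 × 346/2209 = 37.592 V; V_C = 240 × 319/2209 = 34.658 V.
P_out = V_A I_A + V_B I_B + V_C I_C = 42.807×3.56 + 37.592×5.57 + 34.658×4.20 = 152.39 + 209.39 + 145.56 = 507.34 W.
Ideal ⇒ P_in = P_out, so I_in = P_out/V_in = 507.34/240 = 2.11 A.

I_in ≈ 2.11 A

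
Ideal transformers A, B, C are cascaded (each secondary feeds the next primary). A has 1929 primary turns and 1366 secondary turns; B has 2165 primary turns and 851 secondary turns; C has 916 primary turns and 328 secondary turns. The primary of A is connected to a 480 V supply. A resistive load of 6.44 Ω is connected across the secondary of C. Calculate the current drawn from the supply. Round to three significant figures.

Secondary of A: V = 480.00 × 1366/1929 = 339.91 V.
Secondary of B: V = 339.91 × 851/2165 = 133.61 V.
Secondary of C: V = 133.61 × 328/916 = 47.842 V.
I_load = 47.842/6.44 = 7.4289 A, so P_out = 47.842 × 7.4289 = 355.41 W.
All ideal ⇒ P_in = P_out, so I_supply = 355.41/480 = 0.740 A.

I_supply ≈ 0.740 A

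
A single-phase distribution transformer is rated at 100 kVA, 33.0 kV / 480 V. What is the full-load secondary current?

I_s = S/V_s = 100000/480 = 208 A.

I_s ≈ 208 A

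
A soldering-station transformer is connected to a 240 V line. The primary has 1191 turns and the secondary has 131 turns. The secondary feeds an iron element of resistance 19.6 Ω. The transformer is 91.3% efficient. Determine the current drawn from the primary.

V_s = 240 × 131/1191 = 26.398 V.
I_s = V_s/R = 26.398/19.6 = 1.3468 A.
P_out = V_s I_s = 26.398 × 1.3468 = 35.554 W.
P_in = P_out/η = 35.554/0.913 = 38.942 W.
I_p = P_in/V_p = 38.942/240 = 0.162 A.

I_p ≈ 0.162 A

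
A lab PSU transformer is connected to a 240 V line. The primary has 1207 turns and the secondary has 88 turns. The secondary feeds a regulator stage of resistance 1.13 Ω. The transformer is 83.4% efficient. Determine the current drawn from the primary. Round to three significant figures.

I_p ≈ 1.35 A

V_s = 240 × 88/1207 = 17.498 V.
I_s = V_s/R = 17.498/1.13 = 15.485 A.
P_out = V_s I_s = 17.498 × 15.485 = 270.95 W.
P_in = P_out/η = 270.95/0.834 = 324.88 W.
I_p = P_in/V_p = 324.88/240 = 1.35 A.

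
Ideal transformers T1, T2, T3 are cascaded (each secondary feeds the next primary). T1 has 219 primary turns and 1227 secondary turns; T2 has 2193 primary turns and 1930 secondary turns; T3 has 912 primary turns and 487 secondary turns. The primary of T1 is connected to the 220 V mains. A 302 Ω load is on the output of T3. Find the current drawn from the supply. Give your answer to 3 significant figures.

I_supply ≈ 5.05 A

Secondary of T1: V = 220.00 × 1227/219 = 1232.6 V.
Secondary of T2: V = 1232.6 × 1930/2193 = 1084.8 V.
Secondary of T3: V = 1084.8 × 487/912 = 579.26 V.
I_load = 579.26/302 = 1.9181 A, so P_out = 579.26 × 1.9181 = 1111.1 W.
All ideal ⇒ P_in = P_out, so I_supply = 1111.1/220 = 5.05 A.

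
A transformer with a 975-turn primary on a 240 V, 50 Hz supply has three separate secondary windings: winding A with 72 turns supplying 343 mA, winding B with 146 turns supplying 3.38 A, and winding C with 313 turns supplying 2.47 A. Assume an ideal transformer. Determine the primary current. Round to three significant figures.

V_A = 240 × 72/975 = 17.723 V; V_B = 240 × 146/975 = 35.938 V; V_C = 240 × 313/975 = 77.046 V.
P_out = V_A I_A + V_B I_B + V_C I_C = 17.723×0.343 + 35.938×3.38 + 77.046×2.47 = 6.0790 + 121.47 + 190.30 = 317.86 W.
Ideal ⇒ P_in = P_out, so I_p = P_out/V_p = 317.86/240 = 1.32 A.

I_p ≈ 1.32 A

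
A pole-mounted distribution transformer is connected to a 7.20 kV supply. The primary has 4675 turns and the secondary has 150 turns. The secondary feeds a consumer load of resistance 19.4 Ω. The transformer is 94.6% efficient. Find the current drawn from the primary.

V_s = 7200 × 150/4675 = 231.02 V.
I_s = V_s/R = 231.02/19.4 = 11.908 A.
P_out = V_s I_s = 231.02 × 11.908 = 2750.9 W.
P_in = P_out/η = 2750.9/0.946 = 2908.0 W.
I_p = P_in/V_p = 2908.0/7200 = 0.404 A.

I_p ≈ 0.404 A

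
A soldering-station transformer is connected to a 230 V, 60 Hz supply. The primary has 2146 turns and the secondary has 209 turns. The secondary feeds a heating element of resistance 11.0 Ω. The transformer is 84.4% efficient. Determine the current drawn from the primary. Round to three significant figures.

V_s = 230 × 209/2146 = 22.400 V.
I_s = V_s/R = 22.400/11.0 = 2.0363 A.
P_out = V_s I_s = 22.400 × 2.0363 = 45.614 W.
P_in = P_out/η = 45.614/0.844 = 54.045 W.
I_p = P_in/V_p = 54.045/230 = 0.235 A.

I_p ≈ 0.235 A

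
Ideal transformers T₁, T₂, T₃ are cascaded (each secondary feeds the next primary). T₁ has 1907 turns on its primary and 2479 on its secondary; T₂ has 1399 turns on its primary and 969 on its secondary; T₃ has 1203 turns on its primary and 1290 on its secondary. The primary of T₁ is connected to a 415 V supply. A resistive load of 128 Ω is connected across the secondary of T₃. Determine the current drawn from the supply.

Secondary of T₁: V = 415.00 × 2479/1907 = 539.48 V.
Secondary of T₂: V = 539.48 × 969/1399 = 373.66 V.
Secondary of T₃: V = 373.66 × 1290/1203 = 400.69 V.
I_load = 400.69/128 = 3.1304 A, so P_out = 400.69 × 3.1304 = 1254.3 W.
All ideal ⇒ P_in = P_out, so I_supply = 1254.3/415 = 3.02 A.

I_supply ≈ 3.02 A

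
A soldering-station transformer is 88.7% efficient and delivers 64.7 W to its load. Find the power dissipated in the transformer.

P_in = P_out/η = 64.7/0.887 = 72.9425 W.
P_loss = P_in − P_out = 72.9425 − 64.7 = 8.24 W.

P_loss ≈ 8.24 W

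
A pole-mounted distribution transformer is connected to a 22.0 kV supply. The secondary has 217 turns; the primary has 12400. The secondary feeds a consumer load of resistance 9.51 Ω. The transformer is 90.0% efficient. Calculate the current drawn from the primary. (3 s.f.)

V_s = 22000 × 217/12400 = 385.00 V.
I_s = V_s/R = 385.00/9.51 = 40.484 A.
P_out = V_s I_s = 385.00 × 40.484 = 15586 W.
P_in = P_out/η = 15586/0.900 = 17318 W.
I_p = P_in/V_p = 17318/22000 = 0.787 A.

I_p ≈ 0.787 A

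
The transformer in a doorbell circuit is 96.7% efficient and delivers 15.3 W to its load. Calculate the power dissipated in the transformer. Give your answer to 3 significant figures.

P_loss ≈ 0.522 W

P_in = P_out/η = 15.3/0.967 = 15.8221 W.
P_loss = P_in − P_out = 15.8221 − 15.3 = 0.522 W.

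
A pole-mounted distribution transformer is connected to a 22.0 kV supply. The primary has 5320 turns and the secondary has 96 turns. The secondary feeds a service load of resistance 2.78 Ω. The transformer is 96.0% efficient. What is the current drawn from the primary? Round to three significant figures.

V_s = 22000 × 96/5320 = 396.99 V.
I_s = V_s/R = 396.99/2.78 = 142.80 A.
P_out = V_s I_s = 396.99 × 142.80 = 56692 W.
P_in = P_out/η = 56692/0.960 = 59054 W.
I_p = P_in/V_p = 59054/22000 = 2.68 A.

I_p ≈ 2.68 A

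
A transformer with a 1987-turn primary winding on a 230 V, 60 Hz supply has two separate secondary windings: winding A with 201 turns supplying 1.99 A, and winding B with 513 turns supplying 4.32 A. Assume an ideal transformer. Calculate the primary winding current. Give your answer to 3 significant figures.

I_p ≈ 1.32 A

V_A = 230 × 201/1987 = 23.266 V; V_B = 230 × 513/1987 = 59.381 V.
P_out = V_A I_A + V_B I_B = 23.266×1.99 + 59.381×4.32 = 46.300 + 256.53 = 302.83 W.
Ideal ⇒ P_in = P_out, so I_p = P_out/V_p = 302.83/230 = 1.32 A.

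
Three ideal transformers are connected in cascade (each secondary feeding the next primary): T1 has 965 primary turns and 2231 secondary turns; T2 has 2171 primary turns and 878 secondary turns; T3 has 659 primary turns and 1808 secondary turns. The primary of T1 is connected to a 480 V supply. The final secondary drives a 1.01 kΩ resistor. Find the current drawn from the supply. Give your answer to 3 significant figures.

I_supply ≈ 3.13 A

After T1: V = 480.00 × 2231/965 = 1109.7 V.
After T2: V = 1109.7 × 878/2171 = 448.80 V.
After T3: V = 448.80 × 1808/659 = 1231.3 V.
I_load = 1231.3/1010 = 1.2191 A, so P_out = 1231.3 × 1.2191 = 1501.1 W.
All ideal ⇒ P_in = P_out, so I_supply = 1501.1/480 = 3.13 A.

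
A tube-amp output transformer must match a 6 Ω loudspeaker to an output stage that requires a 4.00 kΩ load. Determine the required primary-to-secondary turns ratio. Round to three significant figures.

N_p/N_s ≈ 25.8

Z_p/Z_s = (N_p/N_s)², so N_p/N_s = √(4000/6) = √667 = 25.8.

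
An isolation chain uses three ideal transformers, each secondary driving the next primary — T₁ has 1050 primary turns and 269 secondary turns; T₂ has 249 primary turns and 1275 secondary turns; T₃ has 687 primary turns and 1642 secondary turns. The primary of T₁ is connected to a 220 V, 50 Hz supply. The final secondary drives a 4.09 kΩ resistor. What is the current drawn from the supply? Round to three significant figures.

After T₁: V = 220.00 × 269/1050 = 56.362 V.
After T₂: V = 56.362 × 1275/249 = 288.60 V.
After T₃: V = 288.60 × 1642/687 = 689.78 V.
I_load = 689.78/4090 = 0.16865 A, so P_out = 689.78 × 0.16865 = 116.33 W.
All ideal ⇒ P_in = P_out, so I_supply = 116.33/220 = 0.529 A.

I_supply ≈ 0.529 A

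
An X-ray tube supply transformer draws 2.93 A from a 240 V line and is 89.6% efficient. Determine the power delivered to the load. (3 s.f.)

P_in = V_p I_p = 240 × 2.93 = 703.20 W.
P_out = η P_in = 0.896 × 703.20 = 630 W.

P_out ≈ 630 W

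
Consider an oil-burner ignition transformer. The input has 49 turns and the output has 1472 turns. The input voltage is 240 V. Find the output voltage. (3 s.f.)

V_out ≈ 7210 V

V_out/V_in = N_out/N_in, so V_out = 240 × 1472/49 = 7210 V.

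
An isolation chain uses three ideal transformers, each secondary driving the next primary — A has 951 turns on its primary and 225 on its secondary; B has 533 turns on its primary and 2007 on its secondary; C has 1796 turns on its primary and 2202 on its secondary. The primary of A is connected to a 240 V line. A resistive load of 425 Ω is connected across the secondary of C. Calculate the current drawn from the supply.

Secondary of A: V = 240.00 × 225/951 = 56.782 V.
Secondary of B: V = 56.782 × 2007/533 = 213.81 V.
Secondary of C: V = 213.81 × 2202/1796 = 262.15 V.
I_load = 262.15/425 = 0.61682 A, so P_out = 262.15 × 0.61682 = 161.70 W.
All ideal ⇒ P_in = P_out, so I_supply = 161.70/240 = 0.674 A.

I_supply ≈ 0.674 A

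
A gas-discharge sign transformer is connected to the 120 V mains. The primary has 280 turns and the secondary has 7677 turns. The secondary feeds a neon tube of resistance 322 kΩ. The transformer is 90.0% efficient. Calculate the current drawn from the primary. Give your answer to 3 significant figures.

V_s = 120 × 7677/280 = 3290.1 V.
I_s = V_s/R = 3290.1/322000 = 0.010218 A.
P_out = V_s I_s = 3290.1 × 0.010218 = 33.618 W.
P_in = P_out/η = 33.618/0.900 = 37.353 W.
I_p = P_in/V_p = 37.353/120 = 0.311 A.

I_p ≈ 0.311 A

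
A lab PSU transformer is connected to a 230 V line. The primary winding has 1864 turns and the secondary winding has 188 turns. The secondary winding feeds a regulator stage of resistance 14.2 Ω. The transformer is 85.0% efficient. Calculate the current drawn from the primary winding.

I_p ≈ 0.194 A

V_s = 230 × 188/1864 = 23.197 V.
I_s = V_s/R = 23.197/14.2 = 1.6336 A.
P_out = V_s I_s = 23.197 × 1.6336 = 37.896 W.
P_in = P_out/η = 37.896/0.850 = 44.583 W.
I_p = P_in/V_p = 44.583/230 = 0.194 A.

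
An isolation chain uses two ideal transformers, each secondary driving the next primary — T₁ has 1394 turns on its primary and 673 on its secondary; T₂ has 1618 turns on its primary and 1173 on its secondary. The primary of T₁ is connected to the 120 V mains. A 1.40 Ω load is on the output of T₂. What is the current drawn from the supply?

I_supply ≈ 10.5 A

After T₁: V = 120.00 × 673/1394 = 57.934 V.
After T₂: V = 57.934 × 1173/1618 = 42.000 V.
I_load = 42.000/1.40 = 30.000 A, so P_out = 42.000 × 30.000 = 1260.0 W.
All ideal ⇒ P_in = P_out, so I_supply = 1260.0/120 = 10.5 A.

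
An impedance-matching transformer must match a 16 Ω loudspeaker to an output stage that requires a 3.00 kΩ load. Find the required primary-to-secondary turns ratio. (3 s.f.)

N_p/N_s ≈ 13.7

Z_p/Z_s = (N_p/N_s)², so N_p/N_s = √(3000/16) = √188 = 13.7.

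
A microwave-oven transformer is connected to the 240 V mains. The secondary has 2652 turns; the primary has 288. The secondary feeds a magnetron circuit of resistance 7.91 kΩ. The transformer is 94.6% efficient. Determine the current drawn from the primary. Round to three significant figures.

V_s = 240 × 2652/288 = 2210.0 V.
I_s = V_s/R = 2210.0/7910 = 0.27939 A.
P_out = V_s I_s = 2210.0 × 0.27939 = 617.46 W.
P_in = P_out/η = 617.46/0.946 = 652.70 W.
I_p = P_in/V_p = 652.70/240 = 2.72 A.

I_p ≈ 2.72 A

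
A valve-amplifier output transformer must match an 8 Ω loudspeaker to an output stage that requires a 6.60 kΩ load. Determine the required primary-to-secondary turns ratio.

N_p/N_s ≈ 28.7

Z_p/Z_s = (N_p/N_s)², so N_p/N_s = √(6600/8) = √825 = 28.7.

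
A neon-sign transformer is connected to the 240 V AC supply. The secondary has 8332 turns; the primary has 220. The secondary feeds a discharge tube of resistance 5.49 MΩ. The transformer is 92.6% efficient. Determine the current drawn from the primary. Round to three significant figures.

V_s = 240 × 8332/220 = 9089.5 V.
I_s = V_s/R = 9089.5/(5.49×10^6) = 0.0016556 A.
P_out = V_s I_s = 9089.5 × 0.0016556 = 15.049 W.
P_in = P_out/η = 15.049/0.926 = 16.251 W.
I_p = P_in/V_p = 16.251/240 = 0.0677 A.

I_p ≈ 0.0677 A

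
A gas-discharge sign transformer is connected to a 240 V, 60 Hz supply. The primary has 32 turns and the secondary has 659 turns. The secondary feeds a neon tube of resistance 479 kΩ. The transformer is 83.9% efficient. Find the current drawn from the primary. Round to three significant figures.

V_s = 240 × 659/32 = 4942.5 V.
I_s = V_s/R = 4942.5/479000 = 0.010318 A.
P_out = V_s I_s = 4942.5 × 0.010318 = 50.999 W.
P_in = P_out/η = 50.999/0.839 = 60.785 W.
I_p = P_in/V_p = 60.785/240 = 0.253 A.

I_p ≈ 0.253 A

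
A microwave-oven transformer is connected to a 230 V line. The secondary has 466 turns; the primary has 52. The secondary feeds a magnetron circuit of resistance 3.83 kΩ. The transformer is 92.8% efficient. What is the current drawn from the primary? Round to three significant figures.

V_s = 230 × 466/52 = 2061.2 V.
I_s = V_s/R = 2061.2/3830 = 0.53816 A.
P_out = V_s I_s = 2061.2 × 0.53816 = 1109.2 W.
P_in = P_out/η = 1109.2/0.928 = 1195.3 W.
I_p = P_in/V_p = 1195.3/230 = 5.20 A.

I_p ≈ 5.20 A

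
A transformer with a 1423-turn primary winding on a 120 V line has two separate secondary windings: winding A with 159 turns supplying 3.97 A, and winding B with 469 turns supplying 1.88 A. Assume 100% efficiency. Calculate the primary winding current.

I_p ≈ 1.06 A

V_A = 120 × 159/1423 = 13.408 V; V_B = 120 × 469/1423 = 39.550 V.
P_out = V_A I_A + V_B I_B = 13.408×3.97 + 39.550×1.88 = 53.231 + 74.354 = 127.59 W.
Ideal ⇒ P_in = P_out, so I_p = P_out/V_p = 127.59/120 = 1.06 A.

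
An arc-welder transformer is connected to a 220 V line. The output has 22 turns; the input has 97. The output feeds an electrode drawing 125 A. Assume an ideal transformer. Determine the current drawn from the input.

I_in ≈ 28.4 A

For an ideal transformer I_in N_in = I_out N_out, so I_in = 125 × 22/97 = 28.4 A.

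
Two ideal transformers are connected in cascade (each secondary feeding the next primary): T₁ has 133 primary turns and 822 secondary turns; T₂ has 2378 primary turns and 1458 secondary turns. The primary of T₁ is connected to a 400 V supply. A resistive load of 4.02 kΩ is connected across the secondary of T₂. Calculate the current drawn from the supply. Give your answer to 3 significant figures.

I_supply ≈ 1.43 A

Secondary of T₁: V = 400.00 × 822/133 = 2472.2 V.
Secondary of T₂: V = 2472.2 × 1458/2378 = 1515.7 V.
I_load = 1515.7/4020 = 0.37705 A, so P_out = 1515.7 × 0.37705 = 571.51 W.
All ideal ⇒ P_in = P_out, so I_supply = 571.51/400 = 1.43 A.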